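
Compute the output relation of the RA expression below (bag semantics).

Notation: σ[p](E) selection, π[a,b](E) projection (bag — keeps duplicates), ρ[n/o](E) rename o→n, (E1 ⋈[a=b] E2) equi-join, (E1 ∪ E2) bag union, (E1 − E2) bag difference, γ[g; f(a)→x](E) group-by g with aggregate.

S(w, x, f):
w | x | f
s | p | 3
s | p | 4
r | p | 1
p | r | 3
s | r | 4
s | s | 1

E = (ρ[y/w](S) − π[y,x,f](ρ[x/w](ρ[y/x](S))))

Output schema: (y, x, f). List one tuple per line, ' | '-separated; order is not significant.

Subexpression sizes:
  S → 6
  ρ[y/w](S) → 6
  S → 6
  ρ[y/x](S) → 6
  ρ[x/w](ρ[y/x](S)) → 6
  π[y,x,f](ρ[x/w](ρ[y/x](S))) → 6
  (ρ[y/w](S) − π[y,x,f](ρ[x/w](ρ[y/x](S)))) → 5

== RESULT ==
y | x | f
p | r | 3
r | p | 1
s | p | 3
s | p | 4
s | r | 4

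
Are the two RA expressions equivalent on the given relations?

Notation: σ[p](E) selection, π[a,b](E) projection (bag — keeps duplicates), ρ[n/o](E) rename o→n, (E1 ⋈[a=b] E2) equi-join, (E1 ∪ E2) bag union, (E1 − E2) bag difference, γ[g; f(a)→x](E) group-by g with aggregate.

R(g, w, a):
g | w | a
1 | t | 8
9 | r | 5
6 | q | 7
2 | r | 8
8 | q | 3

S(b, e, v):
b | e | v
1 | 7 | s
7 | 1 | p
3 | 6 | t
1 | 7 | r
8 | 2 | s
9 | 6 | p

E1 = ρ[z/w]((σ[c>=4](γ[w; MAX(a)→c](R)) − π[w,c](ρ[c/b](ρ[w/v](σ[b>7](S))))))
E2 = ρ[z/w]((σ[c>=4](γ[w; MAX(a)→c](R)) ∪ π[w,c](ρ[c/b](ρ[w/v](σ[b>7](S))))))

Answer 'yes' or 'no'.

E1 row counts bottom-up:
  R → 5
  γ[w; MAX(a)→c](R) → 3
  σ[c>=4](γ[w; MAX(a)→c](R)) → 3
  S → 6
  σ[b>7](S) → 2
  ρ[w/v](σ[b>7](S)) → 2
  ρ[c/b](ρ[w/v](σ[b>7](S))) → 2
  π[w,c](ρ[c/b](ρ[w/v](σ[b>7](S)))) → 2
  (σ[c>=4](γ[w; MAX(a)→c](R)) − π[w,c](ρ[c/b](ρ[w/v](σ[b>7](S))))) → 3
  ρ[z/w]((σ[c>=4](γ[w; MAX(a)→c](R)) − π[w,c](ρ[c/b](ρ[w/v](σ[b>7](S)))))) → 3
E2 row counts bottom-up:
  R → 5
  γ[w; MAX(a)→c](R) → 3
  σ[c>=4](γ[w; MAX(a)→c](R)) → 3
  S → 6
  σ[b>7](S) → 2
  ρ[w/v](σ[b>7](S)) → 2
  ρ[c/b](ρ[w/v](σ[b>7](S))) → 2
  π[w,c](ρ[c/b](ρ[w/v](σ[b>7](S)))) → 2
  (σ[c>=4](γ[w; MAX(a)→c](R)) ∪ π[w,c](ρ[c/b](ρ[w/v](σ[b>7](S))))) → 5
  ρ[z/w]((σ[c>=4](γ[w; MAX(a)→c](R)) ∪ π[w,c](ρ[c/b](ρ[w/v](σ[b>7](S)))))) → 5

E1 result:
z | c
q | 7
r | 8
t | 8
E2 result:
z | c
p | 9
q | 7
r | 8
s | 8
t | 8
Witness: ('p', 9) appears 0× in E1 but 1× in E2.

no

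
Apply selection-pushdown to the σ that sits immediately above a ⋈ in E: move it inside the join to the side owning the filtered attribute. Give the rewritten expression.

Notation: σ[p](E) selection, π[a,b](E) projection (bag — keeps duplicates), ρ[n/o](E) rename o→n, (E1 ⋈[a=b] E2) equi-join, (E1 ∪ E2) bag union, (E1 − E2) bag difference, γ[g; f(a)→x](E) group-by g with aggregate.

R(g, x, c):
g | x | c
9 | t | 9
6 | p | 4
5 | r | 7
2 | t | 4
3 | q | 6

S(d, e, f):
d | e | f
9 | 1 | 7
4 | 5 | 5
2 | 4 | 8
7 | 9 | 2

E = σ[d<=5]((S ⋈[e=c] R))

σ filters on d, owned by the left side.
E' = (σ[d<=5](S) ⋈[e=c] R)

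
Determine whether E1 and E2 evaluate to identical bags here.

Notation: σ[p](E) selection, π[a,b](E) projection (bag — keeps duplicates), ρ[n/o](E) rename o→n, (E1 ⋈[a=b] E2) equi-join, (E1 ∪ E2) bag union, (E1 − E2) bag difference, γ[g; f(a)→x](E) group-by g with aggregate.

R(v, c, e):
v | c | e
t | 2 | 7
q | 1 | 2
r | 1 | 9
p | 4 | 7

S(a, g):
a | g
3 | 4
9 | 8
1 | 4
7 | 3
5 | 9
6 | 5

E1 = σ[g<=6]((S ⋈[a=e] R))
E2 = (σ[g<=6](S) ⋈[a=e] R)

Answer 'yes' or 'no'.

E1 row counts bottom-up:
  S → 6
  R → 4
  (S ⋈[a=e] R) → 3
  σ[g<=6]((S ⋈[a=e] R)) → 2
E2 row counts bottom-up:
  S → 6
  σ[g<=6](S) → 4
  R → 4
  (σ[g<=6](S) ⋈[a=e] R) → 2

E1 and E2 produce the same multiset:
a | g | v | c | e
7 | 3 | p | 4 | 7
7 | 3 | t | 2 | 7

yes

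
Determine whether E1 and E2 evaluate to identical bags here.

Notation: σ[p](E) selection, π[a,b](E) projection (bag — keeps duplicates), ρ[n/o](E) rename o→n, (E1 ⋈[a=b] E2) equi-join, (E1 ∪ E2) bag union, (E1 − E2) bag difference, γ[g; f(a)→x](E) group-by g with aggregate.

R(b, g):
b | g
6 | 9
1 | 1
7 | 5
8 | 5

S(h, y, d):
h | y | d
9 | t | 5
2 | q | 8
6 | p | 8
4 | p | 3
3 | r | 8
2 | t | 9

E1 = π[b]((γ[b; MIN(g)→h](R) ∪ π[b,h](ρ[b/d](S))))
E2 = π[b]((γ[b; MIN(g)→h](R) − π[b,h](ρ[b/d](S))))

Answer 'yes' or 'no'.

E1 per-node cardinality:
  R → 4
  γ[b; MIN(g)→h](R) → 4
  S → 6
  ρ[b/d](S) → 6
  π[b,h](ρ[b/d](S)) → 6
  (γ[b; MIN(g)→h](R) ∪ π[b,h](ρ[b/d](S))) → 10
  π[b]((γ[b; MIN(g)→h](R) ∪ π[b,h](ρ[b/d](S)))) → 10
E2 per-node cardinality:
  R → 4
  γ[b; MIN(g)→h](R) → 4
  S → 6
  ρ[b/d](S) → 6
  π[b,h](ρ[b/d](S)) → 6
  (γ[b; MIN(g)→h](R) − π[b,h](ρ[b/d](S))) → 4
  π[b]((γ[b; MIN(g)→h](R) − π[b,h](ρ[b/d](S)))) → 4

E1 result:
b
1
3
5
6
7
8
8
8
8
9
E2 result:
b
1
6
7
8
Witness: (5,) appears 1× in E1 but 0× in E2.

no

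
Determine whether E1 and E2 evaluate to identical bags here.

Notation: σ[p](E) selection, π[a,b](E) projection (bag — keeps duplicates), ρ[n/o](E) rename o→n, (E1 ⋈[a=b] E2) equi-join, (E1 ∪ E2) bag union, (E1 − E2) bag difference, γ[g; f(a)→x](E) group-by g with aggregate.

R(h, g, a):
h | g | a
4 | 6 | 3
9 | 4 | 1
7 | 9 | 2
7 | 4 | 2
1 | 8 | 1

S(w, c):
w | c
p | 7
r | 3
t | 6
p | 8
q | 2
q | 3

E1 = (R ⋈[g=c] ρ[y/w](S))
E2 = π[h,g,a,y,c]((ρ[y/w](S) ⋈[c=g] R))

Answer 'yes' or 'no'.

E1 row counts bottom-up:
  R → 5
  S → 6
  ρ[y/w](S) → 6
  (R ⋈[g=c] ρ[y/w](S)) → 2
E2 row counts bottom-up:
  S → 6
  ρ[y/w](S) → 6
  R → 5
  (ρ[y/w](S) ⋈[c=g] R) → 2
  π[h,g,a,y,c]((ρ[y/w](S) ⋈[c=g] R)) → 2

E1 and E2 produce the same multiset:
h | g | a | y | c
1 | 8 | 1 | p | 8
4 | 6 | 3 | t | 6

yes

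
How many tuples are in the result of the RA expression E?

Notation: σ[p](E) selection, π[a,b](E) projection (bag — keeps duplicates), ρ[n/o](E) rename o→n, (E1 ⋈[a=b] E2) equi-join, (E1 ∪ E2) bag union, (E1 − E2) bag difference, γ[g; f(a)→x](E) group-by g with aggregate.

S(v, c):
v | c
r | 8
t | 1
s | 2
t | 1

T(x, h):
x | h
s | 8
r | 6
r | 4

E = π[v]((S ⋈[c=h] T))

Row counts bottom-up:
  S → 4
  T → 3
  (S ⋈[c=h] T) → 1
  π[v]((S ⋈[c=h] T)) → 1

|E| = 1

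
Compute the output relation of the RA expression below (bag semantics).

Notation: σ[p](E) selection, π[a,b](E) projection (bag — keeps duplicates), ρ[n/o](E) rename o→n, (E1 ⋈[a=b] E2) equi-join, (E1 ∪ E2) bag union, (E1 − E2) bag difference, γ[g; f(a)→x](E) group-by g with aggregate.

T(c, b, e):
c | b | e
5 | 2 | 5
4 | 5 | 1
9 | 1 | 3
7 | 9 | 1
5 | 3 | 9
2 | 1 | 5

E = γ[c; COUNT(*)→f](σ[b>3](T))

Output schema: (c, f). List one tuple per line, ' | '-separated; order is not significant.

Per-node cardinality:
  T → 6
  σ[b>3](T) → 2
  γ[c; COUNT(*)→f](σ[b>3](T)) → 2

== RESULT ==
c | f
4 | 1
7 | 1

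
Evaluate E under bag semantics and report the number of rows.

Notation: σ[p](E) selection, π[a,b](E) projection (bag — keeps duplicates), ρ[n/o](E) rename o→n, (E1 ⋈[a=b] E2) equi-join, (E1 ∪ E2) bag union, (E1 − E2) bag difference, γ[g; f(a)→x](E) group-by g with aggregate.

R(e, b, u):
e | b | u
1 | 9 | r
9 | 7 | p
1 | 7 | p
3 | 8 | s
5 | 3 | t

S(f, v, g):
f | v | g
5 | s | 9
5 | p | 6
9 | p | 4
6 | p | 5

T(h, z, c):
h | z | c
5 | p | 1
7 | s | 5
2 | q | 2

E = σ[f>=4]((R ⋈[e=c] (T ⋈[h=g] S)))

Row counts bottom-up:
  R → 5
  T → 3
  S → 4
  (T ⋈[h=g] S) → 1
  (R ⋈[e=c] (T ⋈[h=g] S)) → 2
  σ[f>=4]((R ⋈[e=c] (T ⋈[h=g] S))) → 2

|E| = 2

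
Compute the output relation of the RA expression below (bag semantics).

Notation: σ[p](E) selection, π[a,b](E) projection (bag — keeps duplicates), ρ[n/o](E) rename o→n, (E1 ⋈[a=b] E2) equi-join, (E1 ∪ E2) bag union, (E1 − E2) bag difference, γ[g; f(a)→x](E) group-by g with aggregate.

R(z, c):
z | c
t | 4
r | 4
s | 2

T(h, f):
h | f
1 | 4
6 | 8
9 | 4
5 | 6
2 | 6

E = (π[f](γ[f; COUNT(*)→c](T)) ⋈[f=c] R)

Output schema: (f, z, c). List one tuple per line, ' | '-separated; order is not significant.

Per-node cardinality:
  T → 5
  γ[f; COUNT(*)→c](T) → 3
  π[f](γ[f; COUNT(*)→c](T)) → 3
  R → 3
  (π[f](γ[f; COUNT(*)→c](T)) ⋈[f=c] R) → 2

== RESULT ==
f | z | c
4 | r | 4
4 | t | 4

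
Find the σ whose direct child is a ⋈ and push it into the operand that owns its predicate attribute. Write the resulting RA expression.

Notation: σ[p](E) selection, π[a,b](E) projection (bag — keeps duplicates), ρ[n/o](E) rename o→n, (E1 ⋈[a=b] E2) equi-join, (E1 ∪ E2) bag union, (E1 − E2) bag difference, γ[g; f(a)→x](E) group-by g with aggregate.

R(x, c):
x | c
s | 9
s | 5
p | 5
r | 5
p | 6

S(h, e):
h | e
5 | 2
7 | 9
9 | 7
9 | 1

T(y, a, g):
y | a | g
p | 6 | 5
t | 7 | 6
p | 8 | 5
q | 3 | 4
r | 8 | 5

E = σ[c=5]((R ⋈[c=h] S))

σ filters on c, owned by the left side.
E' = (σ[c=5](R) ⋈[c=h] S)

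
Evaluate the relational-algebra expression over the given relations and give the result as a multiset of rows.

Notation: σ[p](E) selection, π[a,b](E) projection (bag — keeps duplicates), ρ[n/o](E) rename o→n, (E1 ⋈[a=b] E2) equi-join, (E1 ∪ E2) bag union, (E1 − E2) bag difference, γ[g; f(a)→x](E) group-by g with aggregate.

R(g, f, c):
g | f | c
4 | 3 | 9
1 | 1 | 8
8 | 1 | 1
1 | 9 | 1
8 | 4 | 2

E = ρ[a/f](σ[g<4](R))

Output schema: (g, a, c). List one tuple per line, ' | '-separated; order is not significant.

Subexpression sizes:
  R → 5
  σ[g<4](R) → 2
  ρ[a/f](σ[g<4](R)) → 2

== RESULT ==
g | a | c
1 | 1 | 8
1 | 9 | 1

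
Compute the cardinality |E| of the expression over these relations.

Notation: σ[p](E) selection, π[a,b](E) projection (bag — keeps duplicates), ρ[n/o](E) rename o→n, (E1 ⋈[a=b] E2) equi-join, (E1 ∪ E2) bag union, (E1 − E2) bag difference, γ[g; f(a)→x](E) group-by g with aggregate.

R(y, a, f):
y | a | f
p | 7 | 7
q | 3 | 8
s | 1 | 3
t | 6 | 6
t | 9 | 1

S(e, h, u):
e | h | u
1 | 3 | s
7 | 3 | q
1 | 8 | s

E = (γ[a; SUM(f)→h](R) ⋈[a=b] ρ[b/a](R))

Per-node cardinality:
  R → 5
  γ[a; SUM(f)→h](R) → 5
  R → 5
  ρ[b/a](R) → 5
  (γ[a; SUM(f)→h](R) ⋈[a=b] ρ[b/a](R)) → 5

|E| = 5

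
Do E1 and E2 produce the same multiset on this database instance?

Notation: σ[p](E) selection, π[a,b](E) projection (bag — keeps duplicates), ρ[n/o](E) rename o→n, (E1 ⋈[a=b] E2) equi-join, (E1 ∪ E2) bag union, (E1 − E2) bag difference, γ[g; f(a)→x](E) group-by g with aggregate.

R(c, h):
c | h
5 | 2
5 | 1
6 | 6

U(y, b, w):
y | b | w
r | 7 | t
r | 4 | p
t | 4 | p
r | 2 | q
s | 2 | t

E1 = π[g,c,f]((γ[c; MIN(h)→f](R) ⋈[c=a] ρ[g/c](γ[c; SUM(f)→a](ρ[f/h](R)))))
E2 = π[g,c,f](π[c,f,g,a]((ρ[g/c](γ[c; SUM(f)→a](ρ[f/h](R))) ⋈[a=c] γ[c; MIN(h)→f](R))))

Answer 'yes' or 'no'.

E1 per-node cardinality:
  R → 3
  γ[c; MIN(h)→f](R) → 2
  R → 3
  ρ[f/h](R) → 3
  γ[c; SUM(f)→a](ρ[f/h](R)) → 2
  ρ[g/c](γ[c; SUM(f)→a](ρ[f/h](R))) → 2
  (γ[c; MIN(h)→f](R) ⋈[c=a] ρ[g/c](γ[c; SUM(f)→a](ρ[f/h](R)))) → 1
  π[g,c,f]((γ[c; MIN(h)→f](R) ⋈[c=a] ρ[g/c](γ[c; SUM(f)→a](ρ[f/h](R))))) → 1
E2 per-node cardinality:
  R → 3
  ρ[f/h](R) → 3
  γ[c; SUM(f)→a](ρ[f/h](R)) → 2
  ρ[g/c](γ[c; SUM(f)→a](ρ[f/h](R))) → 2
  R → 3
  γ[c; MIN(h)→f](R) → 2
  (ρ[g/c](γ[c; SUM(f)→a](ρ[f/h](R))) ⋈[a=c] γ[c; MIN(h)→f](R)) → 1
  π[c,f,g,a]((ρ[g/c](γ[c; SUM(f)→a](ρ[f/h](R))) ⋈[a=c] γ[c; MIN(h)→f](R))) → 1
  π[g,c,f](π[c,f,g,a]((ρ[g/c](γ[c; SUM(f)→a](ρ[f/h](R))) ⋈[a=c] γ[c; MIN(h)→f](R)))) → 1

E1 and E2 produce the same multiset:
g | c | f
6 | 6 | 6

yes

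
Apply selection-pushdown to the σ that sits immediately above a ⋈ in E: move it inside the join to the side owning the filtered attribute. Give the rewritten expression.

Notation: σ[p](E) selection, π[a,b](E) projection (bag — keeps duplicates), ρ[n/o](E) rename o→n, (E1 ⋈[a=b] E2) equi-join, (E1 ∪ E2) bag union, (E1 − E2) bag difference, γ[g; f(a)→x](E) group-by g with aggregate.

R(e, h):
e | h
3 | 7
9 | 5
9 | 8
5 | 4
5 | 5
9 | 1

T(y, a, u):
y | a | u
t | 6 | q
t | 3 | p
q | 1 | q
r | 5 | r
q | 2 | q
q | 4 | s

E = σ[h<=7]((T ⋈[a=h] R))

σ filters on h, owned by the right side.
E' = (T ⋈[a=h] σ[h<=7](R))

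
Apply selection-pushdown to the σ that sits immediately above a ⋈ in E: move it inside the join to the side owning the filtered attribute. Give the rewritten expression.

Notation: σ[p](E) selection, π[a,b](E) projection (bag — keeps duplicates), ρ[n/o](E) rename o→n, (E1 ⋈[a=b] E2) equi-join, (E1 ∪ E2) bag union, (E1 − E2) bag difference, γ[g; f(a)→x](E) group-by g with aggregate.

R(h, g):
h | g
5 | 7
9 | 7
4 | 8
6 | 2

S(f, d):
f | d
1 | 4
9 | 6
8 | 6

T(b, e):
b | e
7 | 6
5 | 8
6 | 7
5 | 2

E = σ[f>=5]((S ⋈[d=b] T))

σ filters on f, owned by the left side.
E' = (σ[f>=5](S) ⋈[d=b] T)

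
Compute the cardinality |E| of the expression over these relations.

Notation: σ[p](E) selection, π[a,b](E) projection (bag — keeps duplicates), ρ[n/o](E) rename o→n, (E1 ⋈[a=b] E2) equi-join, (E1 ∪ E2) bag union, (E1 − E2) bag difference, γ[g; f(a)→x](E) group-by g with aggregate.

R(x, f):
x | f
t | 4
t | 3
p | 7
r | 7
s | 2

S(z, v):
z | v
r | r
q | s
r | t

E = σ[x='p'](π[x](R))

Stepwise |·|:
  R → 5
  π[x](R) → 5
  σ[x='p'](π[x](R)) → 1

|E| = 1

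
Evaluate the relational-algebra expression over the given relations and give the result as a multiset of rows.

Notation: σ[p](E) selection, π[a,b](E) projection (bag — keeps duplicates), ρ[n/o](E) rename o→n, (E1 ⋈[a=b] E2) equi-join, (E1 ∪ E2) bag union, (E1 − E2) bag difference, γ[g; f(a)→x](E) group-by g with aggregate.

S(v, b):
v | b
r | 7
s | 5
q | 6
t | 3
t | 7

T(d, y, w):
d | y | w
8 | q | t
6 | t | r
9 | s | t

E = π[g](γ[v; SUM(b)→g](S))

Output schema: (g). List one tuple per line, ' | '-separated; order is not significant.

Per-node cardinality:
  S → 5
  γ[v; SUM(b)→g](S) → 4
  π[g](γ[v; SUM(b)→g](S)) → 4

== RESULT ==
g
5
6
7
10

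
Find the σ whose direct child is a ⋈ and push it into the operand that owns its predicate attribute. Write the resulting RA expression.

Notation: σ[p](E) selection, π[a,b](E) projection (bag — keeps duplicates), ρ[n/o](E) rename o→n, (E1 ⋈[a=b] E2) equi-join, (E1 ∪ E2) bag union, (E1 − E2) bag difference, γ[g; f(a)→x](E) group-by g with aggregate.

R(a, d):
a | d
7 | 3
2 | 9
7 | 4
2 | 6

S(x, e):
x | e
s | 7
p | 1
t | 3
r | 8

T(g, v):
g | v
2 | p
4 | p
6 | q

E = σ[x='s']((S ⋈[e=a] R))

σ filters on x, owned by the left side.
E' = (σ[x='s'](S) ⋈[e=a] R)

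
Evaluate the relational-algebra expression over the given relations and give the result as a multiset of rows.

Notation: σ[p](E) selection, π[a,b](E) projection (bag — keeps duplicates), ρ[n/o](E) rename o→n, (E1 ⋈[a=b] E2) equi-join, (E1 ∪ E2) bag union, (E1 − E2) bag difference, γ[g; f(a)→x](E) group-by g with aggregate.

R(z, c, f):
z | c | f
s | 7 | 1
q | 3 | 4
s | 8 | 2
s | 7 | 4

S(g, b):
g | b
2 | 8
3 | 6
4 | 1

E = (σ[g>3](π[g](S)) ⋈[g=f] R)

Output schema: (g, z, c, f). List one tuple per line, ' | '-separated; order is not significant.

Stepwise |·|:
  S → 3
  π[g](S) → 3
  σ[g>3](π[g](S)) → 1
  R → 4
  (σ[g>3](π[g](S)) ⋈[g=f] R) → 2

== RESULT ==
g | z | c | f
4 | q | 3 | 4
4 | s | 7 | 4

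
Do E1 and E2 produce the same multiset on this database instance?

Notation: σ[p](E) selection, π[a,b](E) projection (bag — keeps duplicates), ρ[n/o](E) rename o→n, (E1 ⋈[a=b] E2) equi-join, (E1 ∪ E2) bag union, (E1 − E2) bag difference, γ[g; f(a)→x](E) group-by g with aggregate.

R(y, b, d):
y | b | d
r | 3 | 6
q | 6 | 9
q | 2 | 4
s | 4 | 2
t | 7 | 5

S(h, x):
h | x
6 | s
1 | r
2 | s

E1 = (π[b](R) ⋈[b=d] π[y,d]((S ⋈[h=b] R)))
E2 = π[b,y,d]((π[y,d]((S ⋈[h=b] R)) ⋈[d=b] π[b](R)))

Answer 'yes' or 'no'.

E1 row counts bottom-up:
  R → 5
  π[b](R) → 5
  S → 3
  R → 5
  (S ⋈[h=b] R) → 2
  π[y,d]((S ⋈[h=b] R)) → 2
  (π[b](R) ⋈[b=d] π[y,d]((S ⋈[h=b] R))) → 1
E2 row counts bottom-up:
  S → 3
  R → 5
  (S ⋈[h=b] R) → 2
  π[y,d]((S ⋈[h=b] R)) → 2
  R → 5
  π[b](R) → 5
  (π[y,d]((S ⋈[h=b] R)) ⋈[d=b] π[b](R)) → 1
  π[b,y,d]((π[y,d]((S ⋈[h=b] R)) ⋈[d=b] π[b](R))) → 1

E1 and E2 produce the same multiset:
b | y | d
4 | q | 4

yes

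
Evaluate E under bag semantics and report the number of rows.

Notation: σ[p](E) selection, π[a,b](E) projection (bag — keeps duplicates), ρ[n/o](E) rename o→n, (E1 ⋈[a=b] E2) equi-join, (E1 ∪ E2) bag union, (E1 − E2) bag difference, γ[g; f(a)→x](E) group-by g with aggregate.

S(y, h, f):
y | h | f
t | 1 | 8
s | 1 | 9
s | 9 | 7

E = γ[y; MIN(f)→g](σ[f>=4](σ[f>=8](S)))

Per-node cardinality:
  S → 3
  σ[f>=8](S) → 2
  σ[f>=4](σ[f>=8](S)) → 2
  γ[y; MIN(f)→g](σ[f>=4](σ[f>=8](S))) → 2

|E| = 2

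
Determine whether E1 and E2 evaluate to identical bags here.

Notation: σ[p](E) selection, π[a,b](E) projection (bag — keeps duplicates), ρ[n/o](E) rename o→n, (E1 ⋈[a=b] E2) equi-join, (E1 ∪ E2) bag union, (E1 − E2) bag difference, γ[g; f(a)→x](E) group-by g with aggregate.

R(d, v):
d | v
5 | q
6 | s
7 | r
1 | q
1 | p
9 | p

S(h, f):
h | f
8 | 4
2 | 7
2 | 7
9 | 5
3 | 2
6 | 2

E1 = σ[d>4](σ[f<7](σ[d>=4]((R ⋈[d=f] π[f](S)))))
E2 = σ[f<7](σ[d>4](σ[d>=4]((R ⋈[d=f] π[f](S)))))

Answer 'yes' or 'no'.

E1 row counts bottom-up:
  R → 6
  S → 6
  π[f](S) → 6
  (R ⋈[d=f] π[f](S)) → 3
  σ[d>=4]((R ⋈[d=f] π[f](S))) → 3
  σ[f<7](σ[d>=4]((R ⋈[d=f] π[f](S)))) → 1
  σ[d>4](σ[f<7](σ[d>=4]((R ⋈[d=f] π[f](S))))) → 1
E2 row counts bottom-up:
  R → 6
  S → 6
  π[f](S) → 6
  (R ⋈[d=f] π[f](S)) → 3
  σ[d>=4]((R ⋈[d=f] π[f](S))) → 3
  σ[d>4](σ[d>=4]((R ⋈[d=f] π[f](S)))) → 3
  σ[f<7](σ[d>4](σ[d>=4]((R ⋈[d=f] π[f](S))))) → 1

E1 and E2 produce the same multiset:
d | v | f
5 | q | 5

yes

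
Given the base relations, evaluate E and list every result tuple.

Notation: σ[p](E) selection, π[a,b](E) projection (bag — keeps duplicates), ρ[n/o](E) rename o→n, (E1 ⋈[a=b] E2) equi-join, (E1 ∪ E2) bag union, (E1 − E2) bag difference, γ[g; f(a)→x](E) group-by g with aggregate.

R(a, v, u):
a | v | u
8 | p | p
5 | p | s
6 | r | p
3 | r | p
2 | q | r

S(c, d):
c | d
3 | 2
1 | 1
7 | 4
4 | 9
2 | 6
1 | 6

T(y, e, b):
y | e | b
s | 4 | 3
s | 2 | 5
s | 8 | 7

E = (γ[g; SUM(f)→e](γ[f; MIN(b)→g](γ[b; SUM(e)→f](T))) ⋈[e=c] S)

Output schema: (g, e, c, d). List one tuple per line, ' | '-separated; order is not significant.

Per-node cardinality:
  T → 3
  γ[b; SUM(e)→f](T) → 3
  γ[f; MIN(b)→g](γ[b; SUM(e)→f](T)) → 3
  γ[g; SUM(f)→e](γ[f; MIN(b)→g](γ[b; SUM(e)→f](T))) → 3
  S → 6
  (γ[g; SUM(f)→e](γ[f; MIN(b)→g](γ[b; SUM(e)→f](T))) ⋈[e=c] S) → 2

== RESULT ==
g | e | c | d
3 | 4 | 4 | 9
5 | 2 | 2 | 6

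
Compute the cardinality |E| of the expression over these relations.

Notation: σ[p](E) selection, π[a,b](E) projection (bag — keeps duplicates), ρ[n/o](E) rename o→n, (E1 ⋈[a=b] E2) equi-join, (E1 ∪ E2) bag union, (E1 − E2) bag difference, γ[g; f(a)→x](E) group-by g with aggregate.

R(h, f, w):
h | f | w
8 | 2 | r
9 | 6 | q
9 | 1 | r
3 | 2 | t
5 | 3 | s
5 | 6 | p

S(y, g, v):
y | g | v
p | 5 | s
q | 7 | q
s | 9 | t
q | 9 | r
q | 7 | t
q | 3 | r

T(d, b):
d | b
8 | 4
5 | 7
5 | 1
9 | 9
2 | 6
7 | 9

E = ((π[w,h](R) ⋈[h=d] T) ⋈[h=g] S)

Stepwise |·|:
  R → 6
  π[w,h](R) → 6
  T → 6
  (π[w,h](R) ⋈[h=d] T) → 7
  S → 6
  ((π[w,h](R) ⋈[h=d] T) ⋈[h=g] S) → 8

|E| = 8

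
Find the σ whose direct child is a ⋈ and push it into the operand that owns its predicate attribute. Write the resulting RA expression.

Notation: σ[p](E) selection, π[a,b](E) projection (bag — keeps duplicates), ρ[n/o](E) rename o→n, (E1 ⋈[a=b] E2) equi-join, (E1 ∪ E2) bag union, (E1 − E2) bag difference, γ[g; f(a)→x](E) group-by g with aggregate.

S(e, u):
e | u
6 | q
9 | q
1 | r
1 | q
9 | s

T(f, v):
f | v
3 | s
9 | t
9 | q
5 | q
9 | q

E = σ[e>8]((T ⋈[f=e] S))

σ filters on e, owned by the right side.
E' = (T ⋈[f=e] σ[e>8](S))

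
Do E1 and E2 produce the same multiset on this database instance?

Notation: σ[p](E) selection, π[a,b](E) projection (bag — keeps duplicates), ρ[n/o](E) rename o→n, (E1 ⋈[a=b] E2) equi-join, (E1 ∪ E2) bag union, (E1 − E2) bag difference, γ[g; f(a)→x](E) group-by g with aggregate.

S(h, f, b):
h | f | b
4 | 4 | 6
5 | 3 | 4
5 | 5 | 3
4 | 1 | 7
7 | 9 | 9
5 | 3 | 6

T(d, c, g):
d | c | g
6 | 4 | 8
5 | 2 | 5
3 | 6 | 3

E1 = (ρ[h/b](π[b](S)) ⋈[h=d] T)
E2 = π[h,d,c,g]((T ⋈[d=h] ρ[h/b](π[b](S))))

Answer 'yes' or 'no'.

E1 stepwise |·|:
  S → 6
  π[b](S) → 6
  ρ[h/b](π[b](S)) → 6
  T → 3
  (ρ[h/b](π[b](S)) ⋈[h=d] T) → 3
E2 stepwise |·|:
  T → 3
  S → 6
  π[b](S) → 6
  ρ[h/b](π[b](S)) → 6
  (T ⋈[d=h] ρ[h/b](π[b](S))) → 3
  π[h,d,c,g]((T ⋈[d=h] ρ[h/b](π[b](S)))) → 3

E1 and E2 produce the same multiset:
h | d | c | g
3 | 3 | 6 | 3
6 | 6 | 4 | 8
6 | 6 | 4 | 8

yes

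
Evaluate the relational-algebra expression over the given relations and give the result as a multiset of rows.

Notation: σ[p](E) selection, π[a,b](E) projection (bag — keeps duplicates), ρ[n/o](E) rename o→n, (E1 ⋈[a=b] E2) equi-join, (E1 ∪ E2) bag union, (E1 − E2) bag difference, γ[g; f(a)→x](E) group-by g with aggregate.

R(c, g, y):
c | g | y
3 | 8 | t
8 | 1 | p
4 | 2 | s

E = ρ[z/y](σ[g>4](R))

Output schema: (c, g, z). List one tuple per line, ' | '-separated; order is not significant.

Stepwise |·|:
  R → 3
  σ[g>4](R) → 1
  ρ[z/y](σ[g>4](R)) → 1

== RESULT ==
c | g | z
3 | 8 | t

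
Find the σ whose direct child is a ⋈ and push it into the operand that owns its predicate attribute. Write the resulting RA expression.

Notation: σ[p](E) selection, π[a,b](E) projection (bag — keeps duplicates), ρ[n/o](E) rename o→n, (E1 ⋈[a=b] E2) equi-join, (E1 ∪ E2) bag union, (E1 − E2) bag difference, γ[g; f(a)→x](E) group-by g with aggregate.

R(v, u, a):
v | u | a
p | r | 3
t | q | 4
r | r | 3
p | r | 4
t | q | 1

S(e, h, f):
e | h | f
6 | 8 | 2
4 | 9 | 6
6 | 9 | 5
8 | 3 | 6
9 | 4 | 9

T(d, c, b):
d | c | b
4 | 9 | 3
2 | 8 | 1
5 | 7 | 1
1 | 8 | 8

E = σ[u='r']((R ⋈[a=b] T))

σ filters on u, owned by the left side.
E' = (σ[u='r'](R) ⋈[a=b] T)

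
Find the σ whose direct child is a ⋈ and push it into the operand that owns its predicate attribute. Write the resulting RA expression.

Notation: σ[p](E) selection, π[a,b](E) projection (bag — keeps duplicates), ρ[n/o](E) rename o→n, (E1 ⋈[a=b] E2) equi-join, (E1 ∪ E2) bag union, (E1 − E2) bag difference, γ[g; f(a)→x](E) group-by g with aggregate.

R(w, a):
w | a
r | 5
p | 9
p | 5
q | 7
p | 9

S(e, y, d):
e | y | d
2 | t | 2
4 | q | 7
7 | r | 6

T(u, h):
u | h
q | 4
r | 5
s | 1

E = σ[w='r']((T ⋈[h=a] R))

σ filters on w, owned by the right side.
E' = (T ⋈[h=a] σ[w='r'](R))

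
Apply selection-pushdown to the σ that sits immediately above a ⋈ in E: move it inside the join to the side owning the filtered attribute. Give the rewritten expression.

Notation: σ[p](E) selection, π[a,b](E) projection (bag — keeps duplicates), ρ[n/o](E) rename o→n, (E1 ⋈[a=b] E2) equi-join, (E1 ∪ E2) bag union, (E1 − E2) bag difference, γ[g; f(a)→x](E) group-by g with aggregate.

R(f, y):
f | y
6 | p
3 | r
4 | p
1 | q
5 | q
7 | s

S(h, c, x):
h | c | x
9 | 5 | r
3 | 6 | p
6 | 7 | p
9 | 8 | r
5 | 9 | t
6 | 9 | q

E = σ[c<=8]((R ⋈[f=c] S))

σ filters on c, owned by the right side.
E' = (R ⋈[f=c] σ[c<=8](S))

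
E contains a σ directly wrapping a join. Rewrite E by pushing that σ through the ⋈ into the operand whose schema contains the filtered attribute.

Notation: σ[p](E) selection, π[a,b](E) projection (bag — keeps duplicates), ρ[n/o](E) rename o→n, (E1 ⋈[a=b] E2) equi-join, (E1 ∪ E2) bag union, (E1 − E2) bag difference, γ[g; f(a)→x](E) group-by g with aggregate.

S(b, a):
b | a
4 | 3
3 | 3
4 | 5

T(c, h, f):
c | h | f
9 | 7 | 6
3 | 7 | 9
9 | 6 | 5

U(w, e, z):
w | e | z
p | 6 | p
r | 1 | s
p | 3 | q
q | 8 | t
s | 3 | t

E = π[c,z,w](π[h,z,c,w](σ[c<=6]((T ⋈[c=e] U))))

σ filters on c, owned by the left side.
E' = π[c,z,w](π[h,z,c,w]((σ[c<=6](T) ⋈[c=e] U)))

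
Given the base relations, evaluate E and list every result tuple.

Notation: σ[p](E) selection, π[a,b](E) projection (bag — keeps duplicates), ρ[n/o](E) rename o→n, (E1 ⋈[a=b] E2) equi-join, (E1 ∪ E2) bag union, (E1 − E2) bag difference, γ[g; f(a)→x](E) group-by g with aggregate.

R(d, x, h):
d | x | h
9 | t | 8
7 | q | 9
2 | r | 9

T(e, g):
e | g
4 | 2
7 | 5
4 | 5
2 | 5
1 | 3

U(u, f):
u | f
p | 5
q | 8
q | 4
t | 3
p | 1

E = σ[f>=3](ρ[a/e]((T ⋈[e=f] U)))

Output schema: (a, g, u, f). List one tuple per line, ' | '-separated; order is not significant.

Subexpression sizes:
  T → 5
  U → 5
  (T ⋈[e=f] U) → 3
  ρ[a/e]((T ⋈[e=f] U)) → 3
  σ[f>=3](ρ[a/e]((T ⋈[e=f] U))) → 2

== RESULT ==
a | g | u | f
4 | 2 | q | 4
4 | 5 | q | 4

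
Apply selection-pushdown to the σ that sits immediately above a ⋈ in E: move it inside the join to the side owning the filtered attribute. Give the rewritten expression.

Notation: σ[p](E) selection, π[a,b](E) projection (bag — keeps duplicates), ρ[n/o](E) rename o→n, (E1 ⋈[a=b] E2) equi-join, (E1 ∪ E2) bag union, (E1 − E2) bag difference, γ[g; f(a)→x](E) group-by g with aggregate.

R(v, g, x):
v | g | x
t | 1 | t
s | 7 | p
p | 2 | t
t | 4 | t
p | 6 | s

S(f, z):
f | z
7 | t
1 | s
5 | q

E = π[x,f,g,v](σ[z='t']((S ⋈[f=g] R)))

σ filters on z, owned by the left side.
E' = π[x,f,g,v]((σ[z='t'](S) ⋈[f=g] R))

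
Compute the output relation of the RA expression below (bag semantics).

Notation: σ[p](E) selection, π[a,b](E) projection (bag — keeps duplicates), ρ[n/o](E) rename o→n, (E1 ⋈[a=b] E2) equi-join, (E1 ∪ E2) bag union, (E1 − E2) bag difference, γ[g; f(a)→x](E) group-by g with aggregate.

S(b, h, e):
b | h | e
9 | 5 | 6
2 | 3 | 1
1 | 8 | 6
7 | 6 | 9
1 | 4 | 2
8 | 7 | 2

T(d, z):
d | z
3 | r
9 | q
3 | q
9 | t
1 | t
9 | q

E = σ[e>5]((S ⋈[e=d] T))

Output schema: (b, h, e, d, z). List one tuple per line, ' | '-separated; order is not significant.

Per-node cardinality:
  S → 6
  T → 6
  (S ⋈[e=d] T) → 4
  σ[e>5]((S ⋈[e=d] T)) → 3

== RESULT ==
b | h | e | d | z
7 | 6 | 9 | 9 | q
7 | 6 | 9 | 9 | q
7 | 6 | 9 | 9 | t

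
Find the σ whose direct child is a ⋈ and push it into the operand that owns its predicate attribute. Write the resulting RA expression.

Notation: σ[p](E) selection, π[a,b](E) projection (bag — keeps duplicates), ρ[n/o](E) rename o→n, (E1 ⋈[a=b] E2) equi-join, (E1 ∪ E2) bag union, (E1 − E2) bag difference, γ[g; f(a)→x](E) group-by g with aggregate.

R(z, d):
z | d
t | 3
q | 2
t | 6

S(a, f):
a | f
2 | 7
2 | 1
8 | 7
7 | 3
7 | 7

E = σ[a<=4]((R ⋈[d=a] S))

σ filters on a, owned by the right side.
E' = (R ⋈[d=a] σ[a<=4](S))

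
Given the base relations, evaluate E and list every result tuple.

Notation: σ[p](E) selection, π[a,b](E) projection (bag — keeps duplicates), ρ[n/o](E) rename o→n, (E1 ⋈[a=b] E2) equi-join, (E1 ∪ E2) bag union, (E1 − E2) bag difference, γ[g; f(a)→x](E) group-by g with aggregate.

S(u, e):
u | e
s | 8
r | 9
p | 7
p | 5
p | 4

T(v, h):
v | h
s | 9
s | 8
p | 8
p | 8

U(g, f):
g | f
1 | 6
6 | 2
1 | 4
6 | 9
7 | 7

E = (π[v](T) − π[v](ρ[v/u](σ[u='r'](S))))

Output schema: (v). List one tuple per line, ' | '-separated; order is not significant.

Per-node cardinality:
  T → 4
  π[v](T) → 4
  S → 5
  σ[u='r'](S) → 1
  ρ[v/u](σ[u='r'](S)) → 1
  π[v](ρ[v/u](σ[u='r'](S))) → 1
  (π[v](T) − π[v](ρ[v/u](σ[u='r'](S)))) → 4

== RESULT ==
v
p
p
s
s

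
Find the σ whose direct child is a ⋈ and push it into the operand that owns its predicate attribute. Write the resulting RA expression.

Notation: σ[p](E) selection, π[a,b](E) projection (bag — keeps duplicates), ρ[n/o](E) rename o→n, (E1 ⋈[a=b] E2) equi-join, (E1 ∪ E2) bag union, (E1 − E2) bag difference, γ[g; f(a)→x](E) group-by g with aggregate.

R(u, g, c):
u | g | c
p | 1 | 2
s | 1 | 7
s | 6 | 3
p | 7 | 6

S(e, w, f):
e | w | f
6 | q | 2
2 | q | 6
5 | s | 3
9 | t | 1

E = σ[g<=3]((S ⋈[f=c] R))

σ filters on g, owned by the right side.
E' = (S ⋈[f=c] σ[g<=3](R))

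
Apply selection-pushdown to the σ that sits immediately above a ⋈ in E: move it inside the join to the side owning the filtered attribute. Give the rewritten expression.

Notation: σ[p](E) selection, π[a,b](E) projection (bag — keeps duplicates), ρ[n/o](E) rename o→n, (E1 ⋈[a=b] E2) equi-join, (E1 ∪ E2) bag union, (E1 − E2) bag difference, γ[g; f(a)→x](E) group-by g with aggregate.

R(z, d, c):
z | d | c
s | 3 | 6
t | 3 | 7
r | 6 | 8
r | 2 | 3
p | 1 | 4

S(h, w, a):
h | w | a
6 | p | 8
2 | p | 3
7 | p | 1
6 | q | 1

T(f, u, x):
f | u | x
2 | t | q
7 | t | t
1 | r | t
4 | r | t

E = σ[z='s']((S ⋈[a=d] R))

σ filters on z, owned by the right side.
E' = (S ⋈[a=d] σ[z='s'](R))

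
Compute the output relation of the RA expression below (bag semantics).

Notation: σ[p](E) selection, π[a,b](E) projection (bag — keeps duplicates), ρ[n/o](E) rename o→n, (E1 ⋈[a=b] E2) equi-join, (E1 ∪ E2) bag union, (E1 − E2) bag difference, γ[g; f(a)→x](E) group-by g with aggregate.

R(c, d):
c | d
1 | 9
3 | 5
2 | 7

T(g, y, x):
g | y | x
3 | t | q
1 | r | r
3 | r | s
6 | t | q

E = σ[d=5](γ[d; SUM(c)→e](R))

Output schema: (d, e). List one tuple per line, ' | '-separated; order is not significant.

Row counts bottom-up:
  R → 3
  γ[d; SUM(c)→e](R) → 3
  σ[d=5](γ[d; SUM(c)→e](R)) → 1

== RESULT ==
d | e
5 | 3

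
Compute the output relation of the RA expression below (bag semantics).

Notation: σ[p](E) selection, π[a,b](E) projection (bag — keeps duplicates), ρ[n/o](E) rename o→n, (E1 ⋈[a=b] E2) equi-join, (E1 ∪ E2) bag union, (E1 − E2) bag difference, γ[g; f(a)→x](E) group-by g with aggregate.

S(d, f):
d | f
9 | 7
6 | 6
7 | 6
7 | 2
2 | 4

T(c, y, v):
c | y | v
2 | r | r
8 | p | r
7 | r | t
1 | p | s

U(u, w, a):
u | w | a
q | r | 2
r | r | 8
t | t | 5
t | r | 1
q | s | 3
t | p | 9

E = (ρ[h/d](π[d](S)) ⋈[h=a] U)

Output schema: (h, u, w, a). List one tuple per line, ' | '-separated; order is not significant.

Stepwise |·|:
  S → 5
  π[d](S) → 5
  ρ[h/d](π[d](S)) → 5
  U → 6
  (ρ[h/d](π[d](S)) ⋈[h=a] U) → 2

== RESULT ==
h | u | w | a
2 | q | r | 2
9 | t | p | 9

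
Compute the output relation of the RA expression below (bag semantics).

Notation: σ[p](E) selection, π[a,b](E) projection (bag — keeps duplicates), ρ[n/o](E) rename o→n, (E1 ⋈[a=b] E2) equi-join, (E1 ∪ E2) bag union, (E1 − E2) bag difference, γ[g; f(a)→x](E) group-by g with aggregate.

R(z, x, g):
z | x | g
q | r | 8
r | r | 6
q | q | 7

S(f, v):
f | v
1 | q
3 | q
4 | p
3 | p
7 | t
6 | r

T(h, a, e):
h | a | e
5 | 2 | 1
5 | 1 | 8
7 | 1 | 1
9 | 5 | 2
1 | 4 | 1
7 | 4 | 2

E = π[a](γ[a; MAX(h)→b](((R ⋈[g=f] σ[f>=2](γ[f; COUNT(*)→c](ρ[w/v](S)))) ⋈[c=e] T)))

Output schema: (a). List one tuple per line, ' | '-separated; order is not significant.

Per-node cardinality:
  R → 3
  S → 6
  ρ[w/v](S) → 6
  γ[f; COUNT(*)→c](ρ[w/v](S)) → 5
  σ[f>=2](γ[f; COUNT(*)→c](ρ[w/v](S))) → 4
  (R ⋈[g=f] σ[f>=2](γ[f; COUNT(*)→c](ρ[w/v](S)))) → 2
  T → 6
  ((R ⋈[g=f] σ[f>=2](γ[f; COUNT(*)→c](ρ[w/v](S)))) ⋈[c=e] T) → 6
  γ[a; MAX(h)→b](((R ⋈[g=f] σ[f>=2](γ[f; COUNT(*)→c](ρ[w/v](S)))) ⋈[c=e] T)) → 3
  π[a](γ[a; MAX(h)→b](((R ⋈[g=f] σ[f>=2](γ[f; COUNT(*)→c](ρ[w/v](S)))) ⋈[c=e] T))) → 3

== RESULT ==
a
1
2
4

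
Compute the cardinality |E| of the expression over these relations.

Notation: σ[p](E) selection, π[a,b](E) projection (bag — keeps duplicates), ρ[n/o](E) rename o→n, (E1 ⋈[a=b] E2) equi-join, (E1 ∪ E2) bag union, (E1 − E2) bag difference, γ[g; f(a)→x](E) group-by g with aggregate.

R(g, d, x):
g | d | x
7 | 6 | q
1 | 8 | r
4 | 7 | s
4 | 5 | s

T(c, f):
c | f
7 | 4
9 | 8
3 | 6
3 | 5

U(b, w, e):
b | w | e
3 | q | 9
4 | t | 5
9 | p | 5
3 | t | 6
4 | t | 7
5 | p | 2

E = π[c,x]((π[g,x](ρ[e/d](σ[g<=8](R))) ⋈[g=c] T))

Stepwise |·|:
  R → 4
  σ[g<=8](R) → 4
  ρ[e/d](σ[g<=8](R)) → 4
  π[g,x](ρ[e/d](σ[g<=8](R))) → 4
  T → 4
  (π[g,x](ρ[e/d](σ[g<=8](R))) ⋈[g=c] T) → 1
  π[c,x]((π[g,x](ρ[e/d](σ[g<=8](R))) ⋈[g=c] T)) → 1

|E| = 1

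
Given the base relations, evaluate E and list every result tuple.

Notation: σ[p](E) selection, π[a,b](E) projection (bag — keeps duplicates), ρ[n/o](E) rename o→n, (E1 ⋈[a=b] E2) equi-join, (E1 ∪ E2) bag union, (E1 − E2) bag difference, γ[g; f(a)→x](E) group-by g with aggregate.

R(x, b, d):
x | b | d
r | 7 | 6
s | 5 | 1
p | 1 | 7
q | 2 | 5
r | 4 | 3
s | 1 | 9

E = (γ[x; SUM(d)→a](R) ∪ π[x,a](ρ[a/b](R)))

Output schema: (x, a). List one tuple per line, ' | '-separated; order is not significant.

Subexpression sizes:
  R → 6
  γ[x; SUM(d)→a](R) → 4
  R → 6
  ρ[a/b](R) → 6
  π[x,a](ρ[a/b](R)) → 6
  (γ[x; SUM(d)→a](R) ∪ π[x,a](ρ[a/b](R))) → 10

== RESULT ==
x | a
p | 1
p | 7
q | 2
q | 5
r | 4
r | 7
r | 9
s | 1
s | 5
s | 10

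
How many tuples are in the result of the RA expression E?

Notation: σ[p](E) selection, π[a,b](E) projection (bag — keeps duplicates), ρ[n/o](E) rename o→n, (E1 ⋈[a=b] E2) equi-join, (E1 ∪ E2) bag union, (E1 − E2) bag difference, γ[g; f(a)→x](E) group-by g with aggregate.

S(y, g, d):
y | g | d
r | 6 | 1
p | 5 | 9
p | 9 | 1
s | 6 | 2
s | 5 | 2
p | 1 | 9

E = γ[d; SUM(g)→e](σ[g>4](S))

Row counts bottom-up:
  S → 6
  σ[g>4](S) → 5
  γ[d; SUM(g)→e](σ[g>4](S)) → 3

|E| = 3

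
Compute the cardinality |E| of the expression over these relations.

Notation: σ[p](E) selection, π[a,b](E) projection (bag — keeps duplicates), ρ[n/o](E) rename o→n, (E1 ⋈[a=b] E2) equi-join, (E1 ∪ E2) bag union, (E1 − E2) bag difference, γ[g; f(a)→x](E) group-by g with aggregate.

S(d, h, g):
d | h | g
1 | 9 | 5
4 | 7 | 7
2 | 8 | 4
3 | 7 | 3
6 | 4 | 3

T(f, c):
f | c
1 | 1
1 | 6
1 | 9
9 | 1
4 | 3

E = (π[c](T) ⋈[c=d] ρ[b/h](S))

Row counts bottom-up:
  T → 5
  π[c](T) → 5
  S → 5
  ρ[b/h](S) → 5
  (π[c](T) ⋈[c=d] ρ[b/h](S)) → 4

|E| = 4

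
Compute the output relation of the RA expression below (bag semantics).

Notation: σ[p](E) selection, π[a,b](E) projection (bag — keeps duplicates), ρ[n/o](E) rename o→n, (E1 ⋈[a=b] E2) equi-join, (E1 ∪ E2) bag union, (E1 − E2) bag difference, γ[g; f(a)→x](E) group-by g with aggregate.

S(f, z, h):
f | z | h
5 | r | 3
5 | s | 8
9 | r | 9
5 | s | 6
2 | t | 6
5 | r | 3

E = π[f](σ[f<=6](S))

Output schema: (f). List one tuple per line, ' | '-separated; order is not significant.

Stepwise |·|:
  S → 6
  σ[f<=6](S) → 5
  π[f](σ[f<=6](S)) → 5

== RESULT ==
f
2
5
5
5
5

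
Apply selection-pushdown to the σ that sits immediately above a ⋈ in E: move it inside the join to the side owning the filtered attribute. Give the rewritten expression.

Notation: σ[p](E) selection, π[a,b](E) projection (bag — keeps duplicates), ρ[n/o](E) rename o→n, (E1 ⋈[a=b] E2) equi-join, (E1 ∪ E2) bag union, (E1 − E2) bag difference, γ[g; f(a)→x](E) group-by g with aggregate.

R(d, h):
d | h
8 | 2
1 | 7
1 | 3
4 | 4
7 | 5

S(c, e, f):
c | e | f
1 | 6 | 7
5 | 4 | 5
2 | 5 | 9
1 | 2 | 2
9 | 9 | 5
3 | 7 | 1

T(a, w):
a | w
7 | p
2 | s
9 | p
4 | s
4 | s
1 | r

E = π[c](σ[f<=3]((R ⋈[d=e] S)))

σ filters on f, owned by the right side.
E' = π[c]((R ⋈[d=e] σ[f<=3](S)))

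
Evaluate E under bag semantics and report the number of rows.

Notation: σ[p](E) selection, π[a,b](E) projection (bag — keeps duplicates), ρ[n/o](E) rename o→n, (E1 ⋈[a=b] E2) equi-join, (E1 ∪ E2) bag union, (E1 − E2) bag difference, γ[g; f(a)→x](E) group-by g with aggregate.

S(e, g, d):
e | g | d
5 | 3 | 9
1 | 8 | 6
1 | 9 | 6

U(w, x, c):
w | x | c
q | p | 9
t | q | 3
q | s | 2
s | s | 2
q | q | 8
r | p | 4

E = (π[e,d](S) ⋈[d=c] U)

Subexpression sizes:
  S → 3
  π[e,d](S) → 3
  U → 6
  (π[e,d](S) ⋈[d=c] U) → 1

|E| = 1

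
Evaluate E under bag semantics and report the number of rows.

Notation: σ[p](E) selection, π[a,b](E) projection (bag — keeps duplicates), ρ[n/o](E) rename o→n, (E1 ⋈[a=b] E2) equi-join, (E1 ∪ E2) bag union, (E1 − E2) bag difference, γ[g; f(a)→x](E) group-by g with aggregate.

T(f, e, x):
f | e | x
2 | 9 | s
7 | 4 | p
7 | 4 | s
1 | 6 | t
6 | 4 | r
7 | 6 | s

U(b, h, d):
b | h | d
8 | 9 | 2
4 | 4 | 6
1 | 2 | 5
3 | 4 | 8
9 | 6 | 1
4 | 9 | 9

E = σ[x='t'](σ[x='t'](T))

Row counts bottom-up:
  T → 6
  σ[x='t'](T) → 1
  σ[x='t'](σ[x='t'](T)) → 1

|E| = 1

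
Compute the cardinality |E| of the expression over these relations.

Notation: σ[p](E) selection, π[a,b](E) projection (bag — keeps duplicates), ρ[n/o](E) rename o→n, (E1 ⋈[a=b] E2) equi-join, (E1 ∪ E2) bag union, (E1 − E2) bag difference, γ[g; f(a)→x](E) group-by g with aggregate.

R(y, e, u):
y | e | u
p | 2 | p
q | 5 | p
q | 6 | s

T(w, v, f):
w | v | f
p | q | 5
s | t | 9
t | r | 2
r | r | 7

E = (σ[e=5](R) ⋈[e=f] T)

Stepwise |·|:
  R → 3
  σ[e=5](R) → 1
  T → 4
  (σ[e=5](R) ⋈[e=f] T) → 1

|E| = 1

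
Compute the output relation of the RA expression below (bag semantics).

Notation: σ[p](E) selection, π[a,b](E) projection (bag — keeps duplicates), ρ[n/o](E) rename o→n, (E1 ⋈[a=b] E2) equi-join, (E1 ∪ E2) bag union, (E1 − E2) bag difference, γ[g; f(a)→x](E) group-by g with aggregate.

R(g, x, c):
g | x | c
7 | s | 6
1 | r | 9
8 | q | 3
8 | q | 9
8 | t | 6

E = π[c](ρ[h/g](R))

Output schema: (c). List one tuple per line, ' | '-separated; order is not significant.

Per-node cardinality:
  R → 5
  ρ[h/g](R) → 5
  π[c](ρ[h/g](R)) → 5

== RESULT ==
c
3
6
6
9
9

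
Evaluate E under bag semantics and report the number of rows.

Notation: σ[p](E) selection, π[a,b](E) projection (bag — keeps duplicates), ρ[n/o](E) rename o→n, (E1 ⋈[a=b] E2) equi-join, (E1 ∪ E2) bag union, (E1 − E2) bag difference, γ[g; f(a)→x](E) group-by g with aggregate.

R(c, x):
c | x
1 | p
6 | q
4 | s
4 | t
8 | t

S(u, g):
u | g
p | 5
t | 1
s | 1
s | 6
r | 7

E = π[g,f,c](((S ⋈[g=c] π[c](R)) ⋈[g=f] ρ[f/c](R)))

Per-node cardinality:
  S → 5
  R → 5
  π[c](R) → 5
  (S ⋈[g=c] π[c](R)) → 3
  R → 5
  ρ[f/c](R) → 5
  ((S ⋈[g=c] π[c](R)) ⋈[g=f] ρ[f/c](R)) → 3
  π[g,f,c](((S ⋈[g=c] π[c](R)) ⋈[g=f] ρ[f/c](R))) → 3

|E| = 3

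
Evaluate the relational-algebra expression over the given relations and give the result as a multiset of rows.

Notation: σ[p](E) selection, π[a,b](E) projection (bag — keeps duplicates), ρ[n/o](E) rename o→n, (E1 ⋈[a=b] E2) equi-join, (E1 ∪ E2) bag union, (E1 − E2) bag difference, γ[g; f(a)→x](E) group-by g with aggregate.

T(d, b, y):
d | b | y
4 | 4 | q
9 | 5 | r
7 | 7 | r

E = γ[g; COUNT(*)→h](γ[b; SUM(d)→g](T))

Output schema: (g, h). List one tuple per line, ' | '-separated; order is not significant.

Per-node cardinality:
  T → 3
  γ[b; SUM(d)→g](T) → 3
  γ[g; COUNT(*)→h](γ[b; SUM(d)→g](T)) → 3

== RESULT ==
g | h
4 | 1
7 | 1
9 | 1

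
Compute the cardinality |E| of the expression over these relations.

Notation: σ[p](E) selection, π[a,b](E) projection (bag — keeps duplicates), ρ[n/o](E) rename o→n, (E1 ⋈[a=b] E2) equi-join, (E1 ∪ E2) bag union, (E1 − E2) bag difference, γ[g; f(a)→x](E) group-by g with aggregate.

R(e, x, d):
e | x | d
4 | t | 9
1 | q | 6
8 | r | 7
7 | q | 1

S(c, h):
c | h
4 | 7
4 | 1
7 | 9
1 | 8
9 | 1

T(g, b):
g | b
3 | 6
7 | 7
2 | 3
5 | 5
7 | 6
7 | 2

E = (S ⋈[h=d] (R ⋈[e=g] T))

Stepwise |·|:
  S → 5
  R → 4
  T → 6
  (R ⋈[e=g] T) → 3
  (S ⋈[h=d] (R ⋈[e=g] T)) → 6

|E| = 6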